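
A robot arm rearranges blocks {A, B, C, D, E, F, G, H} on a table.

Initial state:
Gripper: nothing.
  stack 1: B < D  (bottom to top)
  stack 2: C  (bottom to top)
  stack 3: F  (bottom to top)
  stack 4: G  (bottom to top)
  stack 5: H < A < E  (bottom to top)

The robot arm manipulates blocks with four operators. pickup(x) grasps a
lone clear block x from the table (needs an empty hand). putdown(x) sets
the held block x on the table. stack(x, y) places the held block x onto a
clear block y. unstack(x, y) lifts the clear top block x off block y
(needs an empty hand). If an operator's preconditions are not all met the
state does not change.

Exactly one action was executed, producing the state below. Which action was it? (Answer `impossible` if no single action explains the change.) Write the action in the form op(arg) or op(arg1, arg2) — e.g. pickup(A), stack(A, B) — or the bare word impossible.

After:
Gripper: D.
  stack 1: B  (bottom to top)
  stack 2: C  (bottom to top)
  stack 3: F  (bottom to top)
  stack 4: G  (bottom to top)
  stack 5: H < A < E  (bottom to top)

target: towers=[B; C; F; G; H/A/E] holding=D
         pickup(G) → towers=[B/D; C; F; H/A/E] holding=G
     unstack(E, A) → towers=[B/D; C; F; G; H/A] holding=E
         pickup(F) → towers=[B/D; C; G; H/A/E] holding=F
     unstack(D, B) → towers=[B; C; F; G; H/A/E] holding=D  ← match
         pickup(C) → towers=[B/D; F; G; H/A/E] holding=C

unstack(D, B)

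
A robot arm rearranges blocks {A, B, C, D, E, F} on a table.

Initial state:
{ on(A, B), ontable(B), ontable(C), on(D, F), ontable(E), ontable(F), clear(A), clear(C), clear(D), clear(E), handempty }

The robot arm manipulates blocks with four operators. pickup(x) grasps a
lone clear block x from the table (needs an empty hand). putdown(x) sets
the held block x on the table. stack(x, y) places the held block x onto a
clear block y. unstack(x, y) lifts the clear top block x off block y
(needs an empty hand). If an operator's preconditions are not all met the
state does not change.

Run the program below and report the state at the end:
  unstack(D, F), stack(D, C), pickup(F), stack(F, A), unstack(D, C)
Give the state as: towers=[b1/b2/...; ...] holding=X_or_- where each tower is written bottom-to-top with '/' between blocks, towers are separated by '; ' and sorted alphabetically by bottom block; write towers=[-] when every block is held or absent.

towers=[B/A/F; C; E] holding=D

step 1 (unstack(D, F)): towers=[B/A; C; E; F] holding=D
step 2 (stack(D, C)): towers=[B/A; C/D; E; F] holding=-
step 3 (pickup(F)): towers=[B/A; C/D; E] holding=F
step 4 (stack(F, A)): towers=[B/A/F; C/D; E] holding=-
step 5 (unstack(D, C)): towers=[B/A/F; C; E] holding=D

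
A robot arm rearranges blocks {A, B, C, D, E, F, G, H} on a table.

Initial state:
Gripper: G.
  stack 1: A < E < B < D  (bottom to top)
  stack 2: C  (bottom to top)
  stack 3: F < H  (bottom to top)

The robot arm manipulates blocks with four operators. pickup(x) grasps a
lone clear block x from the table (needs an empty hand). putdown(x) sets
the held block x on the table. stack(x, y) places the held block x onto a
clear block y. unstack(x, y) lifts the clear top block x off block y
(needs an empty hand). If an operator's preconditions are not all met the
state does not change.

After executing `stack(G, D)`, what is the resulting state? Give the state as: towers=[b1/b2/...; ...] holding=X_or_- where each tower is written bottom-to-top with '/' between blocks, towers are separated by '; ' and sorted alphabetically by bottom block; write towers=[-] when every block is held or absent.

before: towers=[A/E/B/D; C; F/H] holding=G
pre[stack(G, D)]: holding(G) ok, clear(D) ok, G≠D ok
all met → apply stack(G, D)
after:  towers=[A/E/B/D/G; C; F/H] holding=-

towers=[A/E/B/D/G; C; F/H] holding=-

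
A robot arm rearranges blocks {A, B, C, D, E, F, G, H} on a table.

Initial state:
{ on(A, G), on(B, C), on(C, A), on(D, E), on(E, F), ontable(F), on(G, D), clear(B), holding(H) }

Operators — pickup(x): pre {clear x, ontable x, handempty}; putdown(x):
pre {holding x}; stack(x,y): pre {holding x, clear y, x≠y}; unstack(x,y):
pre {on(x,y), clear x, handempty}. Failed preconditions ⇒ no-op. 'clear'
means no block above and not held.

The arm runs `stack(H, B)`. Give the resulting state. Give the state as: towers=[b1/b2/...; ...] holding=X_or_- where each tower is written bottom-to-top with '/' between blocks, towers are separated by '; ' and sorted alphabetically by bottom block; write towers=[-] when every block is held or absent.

before: towers=[F/E/D/G/A/C/B] holding=H
pre[stack(H, B)]: holding(H) ✓, clear(B) ✓, H≠B ✓
all met → apply stack(H, B)
after:  towers=[F/E/D/G/A/C/B/H] holding=-

towers=[F/E/D/G/A/C/B/H] holding=-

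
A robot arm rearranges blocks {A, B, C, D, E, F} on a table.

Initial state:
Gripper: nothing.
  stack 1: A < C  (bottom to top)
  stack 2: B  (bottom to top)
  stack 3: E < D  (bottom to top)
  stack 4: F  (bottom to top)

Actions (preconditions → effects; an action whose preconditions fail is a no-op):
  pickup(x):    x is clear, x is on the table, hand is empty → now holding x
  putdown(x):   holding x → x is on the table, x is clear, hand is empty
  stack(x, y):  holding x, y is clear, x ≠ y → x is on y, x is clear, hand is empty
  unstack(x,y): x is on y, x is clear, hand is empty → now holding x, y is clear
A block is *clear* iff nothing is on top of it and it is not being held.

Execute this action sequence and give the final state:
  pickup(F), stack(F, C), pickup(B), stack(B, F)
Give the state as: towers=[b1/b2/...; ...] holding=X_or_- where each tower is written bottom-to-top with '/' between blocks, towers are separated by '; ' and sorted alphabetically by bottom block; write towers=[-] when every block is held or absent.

towers=[A/C/F/B; E/D] holding=-

step 1 (pickup(F)): towers=[A/C; B; E/D] holding=F
step 2 (stack(F, C)): towers=[A/C/F; B; E/D] holding=-
step 3 (pickup(B)): towers=[A/C/F; E/D] holding=B
step 4 (stack(B, F)): towers=[A/C/F/B; E/D] holding=-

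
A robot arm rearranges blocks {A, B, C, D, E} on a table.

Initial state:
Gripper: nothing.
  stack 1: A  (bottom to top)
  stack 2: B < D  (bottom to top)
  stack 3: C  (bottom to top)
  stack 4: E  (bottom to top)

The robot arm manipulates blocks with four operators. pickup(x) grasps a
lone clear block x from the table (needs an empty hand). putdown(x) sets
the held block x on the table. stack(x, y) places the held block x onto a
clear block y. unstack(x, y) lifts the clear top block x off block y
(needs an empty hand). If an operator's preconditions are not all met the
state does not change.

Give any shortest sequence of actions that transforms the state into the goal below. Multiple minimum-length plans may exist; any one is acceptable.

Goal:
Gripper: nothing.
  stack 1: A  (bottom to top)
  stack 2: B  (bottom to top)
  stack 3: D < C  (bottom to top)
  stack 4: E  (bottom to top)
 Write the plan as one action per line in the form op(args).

unstack(D, B)
putdown(D)
pickup(C)
stack(C, D)

step 1 (unstack(D, B)): towers=[A; B; C; E] holding=D
step 2 (putdown(D)): towers=[A; B; C; D; E] holding=-
step 3 (pickup(C)): towers=[A; B; D; E] holding=C
step 4 (stack(C, D)): towers=[A; B; D/C; E] holding=-
goal check: towers=[A; B; D/C; E] holding=- — reached (length 4, optimal by BFS)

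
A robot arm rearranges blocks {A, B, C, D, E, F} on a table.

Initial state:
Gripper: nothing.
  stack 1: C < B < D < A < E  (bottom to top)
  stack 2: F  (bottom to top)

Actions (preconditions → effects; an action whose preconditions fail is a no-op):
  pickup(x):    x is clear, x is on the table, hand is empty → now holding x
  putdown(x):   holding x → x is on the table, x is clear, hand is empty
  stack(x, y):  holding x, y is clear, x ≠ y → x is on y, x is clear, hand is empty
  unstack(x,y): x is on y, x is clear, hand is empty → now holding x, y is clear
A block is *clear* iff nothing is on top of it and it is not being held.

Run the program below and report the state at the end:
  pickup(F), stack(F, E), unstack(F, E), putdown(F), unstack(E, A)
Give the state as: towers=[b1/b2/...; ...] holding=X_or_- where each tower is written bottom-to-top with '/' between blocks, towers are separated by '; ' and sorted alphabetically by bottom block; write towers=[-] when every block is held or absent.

towers=[C/B/D/A; F] holding=E

step 1 (pickup(F)): towers=[C/B/D/A/E] holding=F
step 2 (stack(F, E)): towers=[C/B/D/A/E/F] holding=-
step 3 (unstack(F, E)): towers=[C/B/D/A/E] holding=F
step 4 (putdown(F)): towers=[C/B/D/A/E; F] holding=-
step 5 (unstack(E, A)): towers=[C/B/D/A; F] holding=E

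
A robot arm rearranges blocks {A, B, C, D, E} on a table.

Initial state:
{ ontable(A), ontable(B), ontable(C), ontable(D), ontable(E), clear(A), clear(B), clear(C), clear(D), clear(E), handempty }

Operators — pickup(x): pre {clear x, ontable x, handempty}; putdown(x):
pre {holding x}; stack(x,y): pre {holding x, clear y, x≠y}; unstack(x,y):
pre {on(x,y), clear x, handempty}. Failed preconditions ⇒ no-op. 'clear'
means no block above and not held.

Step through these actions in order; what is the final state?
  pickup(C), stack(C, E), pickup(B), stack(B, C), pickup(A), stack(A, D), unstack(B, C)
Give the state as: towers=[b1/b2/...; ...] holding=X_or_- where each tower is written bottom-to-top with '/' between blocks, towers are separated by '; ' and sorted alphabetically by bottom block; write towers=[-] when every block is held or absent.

step 1 (pickup(C)): towers=[A; B; D; E] holding=C
step 2 (stack(C, E)): towers=[A; B; D; E/C] holding=-
step 3 (pickup(B)): towers=[A; D; E/C] holding=B
step 4 (stack(B, C)): towers=[A; D; E/C/B] holding=-
step 5 (pickup(A)): towers=[D; E/C/B] holding=A
step 6 (stack(A, D)): towers=[D/A; E/C/B] holding=-
step 7 (unstack(B, C)): towers=[D/A; E/C] holding=B

towers=[D/A; E/C] holding=B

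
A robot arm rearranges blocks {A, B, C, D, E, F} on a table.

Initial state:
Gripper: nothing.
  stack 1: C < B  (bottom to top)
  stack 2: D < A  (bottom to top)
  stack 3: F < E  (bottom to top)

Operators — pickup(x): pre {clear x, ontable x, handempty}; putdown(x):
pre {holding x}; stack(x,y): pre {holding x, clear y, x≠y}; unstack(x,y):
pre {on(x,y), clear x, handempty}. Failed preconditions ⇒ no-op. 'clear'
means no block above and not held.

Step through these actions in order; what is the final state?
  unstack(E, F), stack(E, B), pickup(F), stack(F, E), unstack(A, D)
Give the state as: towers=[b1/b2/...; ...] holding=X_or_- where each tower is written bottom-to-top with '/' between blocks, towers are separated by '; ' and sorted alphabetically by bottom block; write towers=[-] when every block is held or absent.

towers=[C/B/E/F; D] holding=A

step 1 (unstack(E, F)): towers=[C/B; D/A; F] holding=E
step 2 (stack(E, B)): towers=[C/B/E; D/A; F] holding=-
step 3 (pickup(F)): towers=[C/B/E; D/A] holding=F
step 4 (stack(F, E)): towers=[C/B/E/F; D/A] holding=-
step 5 (unstack(A, D)): towers=[C/B/E/F; D] holding=A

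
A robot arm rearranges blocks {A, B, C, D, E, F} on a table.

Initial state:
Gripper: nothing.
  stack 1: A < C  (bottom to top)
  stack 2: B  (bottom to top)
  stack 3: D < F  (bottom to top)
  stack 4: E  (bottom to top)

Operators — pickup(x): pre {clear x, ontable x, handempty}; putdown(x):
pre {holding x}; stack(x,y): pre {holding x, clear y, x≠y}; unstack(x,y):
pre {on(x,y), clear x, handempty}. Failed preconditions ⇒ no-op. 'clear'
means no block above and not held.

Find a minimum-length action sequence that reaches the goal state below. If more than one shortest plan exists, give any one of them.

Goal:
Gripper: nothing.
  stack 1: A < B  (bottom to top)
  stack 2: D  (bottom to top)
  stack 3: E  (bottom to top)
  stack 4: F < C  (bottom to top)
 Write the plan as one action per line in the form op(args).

step 1 (unstack(F, D)): towers=[A/C; B; D; E] holding=F
step 2 (putdown(F)): towers=[A/C; B; D; E; F] holding=-
step 3 (unstack(C, A)): towers=[A; B; D; E; F] holding=C
step 4 (stack(C, F)): towers=[A; B; D; E; F/C] holding=-
step 5 (pickup(B)): towers=[A; D; E; F/C] holding=B
step 6 (stack(B, A)): towers=[A/B; D; E; F/C] holding=-
goal check: towers=[A/B; D; E; F/C] holding=- — reached (length 6, optimal by BFS)

unstack(F, D)
putdown(F)
unstack(C, A)
stack(C, F)
pickup(B)
stack(B, A)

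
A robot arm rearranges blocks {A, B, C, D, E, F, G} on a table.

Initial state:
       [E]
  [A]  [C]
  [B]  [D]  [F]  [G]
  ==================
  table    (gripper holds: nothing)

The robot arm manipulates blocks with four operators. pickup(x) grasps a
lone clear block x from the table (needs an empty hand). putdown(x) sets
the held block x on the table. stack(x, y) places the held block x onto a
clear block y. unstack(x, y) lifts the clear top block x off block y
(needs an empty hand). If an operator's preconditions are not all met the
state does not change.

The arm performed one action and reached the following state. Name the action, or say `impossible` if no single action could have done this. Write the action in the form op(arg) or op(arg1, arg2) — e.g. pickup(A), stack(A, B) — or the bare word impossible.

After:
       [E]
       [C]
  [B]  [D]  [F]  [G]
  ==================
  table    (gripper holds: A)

unstack(A, B)

target: towers=[B; D/C/E; F; G] holding=A
         pickup(F) → towers=[B/A; D/C/E; G] holding=F
         pickup(G) → towers=[B/A; D/C/E; F] holding=G
     unstack(A, B) → towers=[B; D/C/E; F; G] holding=A  ← match
     unstack(E, C) → towers=[B/A; D/C; F; G] holding=E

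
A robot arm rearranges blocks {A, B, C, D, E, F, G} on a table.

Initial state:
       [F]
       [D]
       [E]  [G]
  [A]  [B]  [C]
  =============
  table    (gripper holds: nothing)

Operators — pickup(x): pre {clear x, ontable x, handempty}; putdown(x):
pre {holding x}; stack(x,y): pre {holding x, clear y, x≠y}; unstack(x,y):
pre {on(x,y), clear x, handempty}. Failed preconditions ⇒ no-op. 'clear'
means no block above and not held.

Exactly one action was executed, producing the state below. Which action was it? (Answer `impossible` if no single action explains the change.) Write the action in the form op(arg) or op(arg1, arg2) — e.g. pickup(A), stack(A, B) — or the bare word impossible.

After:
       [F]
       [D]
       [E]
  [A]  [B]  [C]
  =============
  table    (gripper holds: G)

target: towers=[A; B/E/D/F; C] holding=G
     unstack(F, D) → towers=[A; B/E/D; C/G] holding=F
     unstack(G, C) → towers=[A; B/E/D/F; C] holding=G  ← match
         pickup(A) → towers=[B/E/D/F; C/G] holding=A

unstack(G, C)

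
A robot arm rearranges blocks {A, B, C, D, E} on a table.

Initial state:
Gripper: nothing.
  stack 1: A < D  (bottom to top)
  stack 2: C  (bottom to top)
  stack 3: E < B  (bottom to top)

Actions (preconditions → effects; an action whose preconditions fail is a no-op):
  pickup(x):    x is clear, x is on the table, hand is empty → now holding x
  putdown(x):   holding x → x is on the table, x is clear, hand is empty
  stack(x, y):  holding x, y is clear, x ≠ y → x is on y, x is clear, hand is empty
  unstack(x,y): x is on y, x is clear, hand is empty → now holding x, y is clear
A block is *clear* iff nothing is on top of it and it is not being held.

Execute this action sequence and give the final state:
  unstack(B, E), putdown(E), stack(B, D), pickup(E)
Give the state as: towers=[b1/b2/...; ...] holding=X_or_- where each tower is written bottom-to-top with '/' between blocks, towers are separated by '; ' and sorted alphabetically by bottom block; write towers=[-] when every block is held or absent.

towers=[A/D/B; C] holding=E

step 1 (unstack(B, E)): towers=[A/D; C; E] holding=B
step 2 (putdown(E)) [no-op]: towers=[A/D; C; E] holding=B
step 3 (stack(B, D)): towers=[A/D/B; C; E] holding=-
step 4 (pickup(E)): towers=[A/D/B; C] holding=E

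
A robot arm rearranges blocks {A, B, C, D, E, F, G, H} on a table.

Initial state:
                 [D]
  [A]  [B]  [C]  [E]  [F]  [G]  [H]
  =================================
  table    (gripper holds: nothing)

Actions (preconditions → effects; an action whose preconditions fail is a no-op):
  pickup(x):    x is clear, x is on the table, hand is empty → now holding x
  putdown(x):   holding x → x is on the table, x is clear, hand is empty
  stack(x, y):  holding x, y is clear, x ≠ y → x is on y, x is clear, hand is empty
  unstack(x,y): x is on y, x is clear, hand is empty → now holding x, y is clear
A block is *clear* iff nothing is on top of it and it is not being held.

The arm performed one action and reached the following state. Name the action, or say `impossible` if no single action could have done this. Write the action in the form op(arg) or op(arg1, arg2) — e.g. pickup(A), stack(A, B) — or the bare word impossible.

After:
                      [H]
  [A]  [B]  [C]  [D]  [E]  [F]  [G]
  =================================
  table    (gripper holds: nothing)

target: towers=[A; B; C; D; E/H; F; G] holding=-
         pickup(G) → towers=[A; B; C; E/D; F; H] holding=G
         pickup(A) → towers=[B; C; E/D; F; G; H] holding=A
         pickup(H) → towers=[A; B; C; E/D; F; G] holding=H
         pickup(B) → towers=[A; C; E/D; F; G; H] holding=B
         pickup(F) → towers=[A; B; C; E/D; G; H] holding=F
     unstack(D, E) → towers=[A; B; C; E; F; G; H] holding=D
         pickup(C) → towers=[A; B; E/D; F; G; H] holding=C
none of the 7 applicable actions match → impossible

impossible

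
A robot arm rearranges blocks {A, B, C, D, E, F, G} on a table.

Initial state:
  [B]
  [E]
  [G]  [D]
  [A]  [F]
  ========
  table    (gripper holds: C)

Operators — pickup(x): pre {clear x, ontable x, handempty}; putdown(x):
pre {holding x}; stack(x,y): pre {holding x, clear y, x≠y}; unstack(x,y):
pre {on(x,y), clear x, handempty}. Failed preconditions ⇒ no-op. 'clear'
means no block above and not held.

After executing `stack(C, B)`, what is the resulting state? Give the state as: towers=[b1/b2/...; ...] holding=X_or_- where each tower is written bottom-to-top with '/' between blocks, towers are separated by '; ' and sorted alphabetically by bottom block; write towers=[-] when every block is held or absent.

towers=[A/G/E/B/C; F/D] holding=-

before: towers=[A/G/E/B; F/D] holding=C
pre[stack(C, B)]: holding(C) ok, clear(B) ok, C≠B ok
all met → apply stack(C, B)
after:  towers=[A/G/E/B/C; F/D] holding=-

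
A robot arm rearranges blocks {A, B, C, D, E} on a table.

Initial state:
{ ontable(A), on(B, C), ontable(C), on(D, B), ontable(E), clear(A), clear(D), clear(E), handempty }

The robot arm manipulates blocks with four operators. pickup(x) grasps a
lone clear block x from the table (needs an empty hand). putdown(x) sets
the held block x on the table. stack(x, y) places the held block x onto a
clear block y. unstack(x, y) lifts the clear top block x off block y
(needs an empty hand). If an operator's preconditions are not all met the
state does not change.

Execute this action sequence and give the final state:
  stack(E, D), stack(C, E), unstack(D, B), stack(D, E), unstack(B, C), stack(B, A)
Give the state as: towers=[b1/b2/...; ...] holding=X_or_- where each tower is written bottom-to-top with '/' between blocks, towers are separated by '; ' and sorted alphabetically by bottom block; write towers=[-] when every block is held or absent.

towers=[A/B; C; E/D] holding=-

step 1 (stack(E, D)) [no-op]: towers=[A; C/B/D; E] holding=-
step 2 (stack(C, E)) [no-op]: towers=[A; C/B/D; E] holding=-
step 3 (unstack(D, B)): towers=[A; C/B; E] holding=D
step 4 (stack(D, E)): towers=[A; C/B; E/D] holding=-
step 5 (unstack(B, C)): towers=[A; C; E/D] holding=B
step 6 (stack(B, A)): towers=[A/B; C; E/D] holding=-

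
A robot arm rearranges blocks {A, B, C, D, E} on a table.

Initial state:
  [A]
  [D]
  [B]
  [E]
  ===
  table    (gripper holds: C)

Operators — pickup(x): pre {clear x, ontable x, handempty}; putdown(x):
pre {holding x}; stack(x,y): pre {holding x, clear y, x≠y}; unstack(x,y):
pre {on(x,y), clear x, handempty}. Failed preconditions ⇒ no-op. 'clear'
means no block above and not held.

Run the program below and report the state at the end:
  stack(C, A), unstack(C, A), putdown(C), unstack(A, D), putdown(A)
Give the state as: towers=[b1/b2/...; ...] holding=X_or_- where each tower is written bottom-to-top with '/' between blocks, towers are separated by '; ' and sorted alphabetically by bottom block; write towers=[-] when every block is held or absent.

towers=[A; C; E/B/D] holding=-

step 1 (stack(C, A)): towers=[E/B/D/A/C] holding=-
step 2 (unstack(C, A)): towers=[E/B/D/A] holding=C
step 3 (putdown(C)): towers=[C; E/B/D/A] holding=-
step 4 (unstack(A, D)): towers=[C; E/B/D] holding=A
step 5 (putdown(A)): towers=[A; C; E/B/D] holding=-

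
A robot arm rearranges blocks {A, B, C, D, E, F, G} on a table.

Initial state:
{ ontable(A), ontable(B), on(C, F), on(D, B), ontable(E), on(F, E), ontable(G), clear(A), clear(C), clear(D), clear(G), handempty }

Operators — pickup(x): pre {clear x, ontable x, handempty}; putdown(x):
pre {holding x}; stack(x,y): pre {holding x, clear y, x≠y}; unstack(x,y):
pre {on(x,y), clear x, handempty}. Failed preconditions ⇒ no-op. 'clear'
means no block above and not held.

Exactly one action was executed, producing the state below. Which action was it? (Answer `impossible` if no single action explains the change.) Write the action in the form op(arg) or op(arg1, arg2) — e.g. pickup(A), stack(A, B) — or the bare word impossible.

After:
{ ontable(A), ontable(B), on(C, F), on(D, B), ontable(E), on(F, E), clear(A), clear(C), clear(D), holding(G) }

target: towers=[A; B/D; E/F/C] holding=G
         pickup(G) → towers=[A; B/D; E/F/C] holding=G  ← match
     unstack(D, B) → towers=[A; B; E/F/C; G] holding=D
         pickup(A) → towers=[B/D; E/F/C; G] holding=A
     unstack(C, F) → towers=[A; B/D; E/F; G] holding=C

pickup(G)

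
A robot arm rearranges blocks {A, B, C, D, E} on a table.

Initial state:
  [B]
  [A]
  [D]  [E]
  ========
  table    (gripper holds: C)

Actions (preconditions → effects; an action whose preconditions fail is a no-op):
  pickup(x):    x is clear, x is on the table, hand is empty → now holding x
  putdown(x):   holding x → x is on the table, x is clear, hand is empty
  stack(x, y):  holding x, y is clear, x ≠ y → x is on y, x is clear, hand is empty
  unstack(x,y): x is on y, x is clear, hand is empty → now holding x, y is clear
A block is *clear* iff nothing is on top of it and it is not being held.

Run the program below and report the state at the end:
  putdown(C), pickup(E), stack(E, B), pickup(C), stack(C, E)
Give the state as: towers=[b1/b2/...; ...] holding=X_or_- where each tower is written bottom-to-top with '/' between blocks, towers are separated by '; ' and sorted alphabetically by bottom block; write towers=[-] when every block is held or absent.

step 1 (putdown(C)): towers=[C; D/A/B; E] holding=-
step 2 (pickup(E)): towers=[C; D/A/B] holding=E
step 3 (stack(E, B)): towers=[C; D/A/B/E] holding=-
step 4 (pickup(C)): towers=[D/A/B/E] holding=C
step 5 (stack(C, E)): towers=[D/A/B/E/C] holding=-

towers=[D/A/B/E/C] holding=-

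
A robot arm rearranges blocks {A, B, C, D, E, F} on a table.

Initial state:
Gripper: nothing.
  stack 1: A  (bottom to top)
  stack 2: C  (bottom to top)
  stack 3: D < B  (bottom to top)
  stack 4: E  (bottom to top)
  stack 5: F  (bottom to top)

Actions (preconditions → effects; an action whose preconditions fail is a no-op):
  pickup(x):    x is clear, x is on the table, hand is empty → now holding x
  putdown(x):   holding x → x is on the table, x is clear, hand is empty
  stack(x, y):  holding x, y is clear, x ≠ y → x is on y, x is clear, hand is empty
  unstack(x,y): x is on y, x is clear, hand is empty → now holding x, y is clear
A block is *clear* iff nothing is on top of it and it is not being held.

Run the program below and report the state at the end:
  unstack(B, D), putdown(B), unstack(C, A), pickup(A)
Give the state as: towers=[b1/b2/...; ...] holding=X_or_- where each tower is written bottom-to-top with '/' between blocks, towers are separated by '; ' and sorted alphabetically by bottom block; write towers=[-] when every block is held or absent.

towers=[B; C; D; E; F] holding=A

step 1 (unstack(B, D)): towers=[A; C; D; E; F] holding=B
step 2 (putdown(B)): towers=[A; B; C; D; E; F] holding=-
step 3 (unstack(C, A)) [no-op]: towers=[A; B; C; D; E; F] holding=-
step 4 (pickup(A)): towers=[B; C; D; E; F] holding=A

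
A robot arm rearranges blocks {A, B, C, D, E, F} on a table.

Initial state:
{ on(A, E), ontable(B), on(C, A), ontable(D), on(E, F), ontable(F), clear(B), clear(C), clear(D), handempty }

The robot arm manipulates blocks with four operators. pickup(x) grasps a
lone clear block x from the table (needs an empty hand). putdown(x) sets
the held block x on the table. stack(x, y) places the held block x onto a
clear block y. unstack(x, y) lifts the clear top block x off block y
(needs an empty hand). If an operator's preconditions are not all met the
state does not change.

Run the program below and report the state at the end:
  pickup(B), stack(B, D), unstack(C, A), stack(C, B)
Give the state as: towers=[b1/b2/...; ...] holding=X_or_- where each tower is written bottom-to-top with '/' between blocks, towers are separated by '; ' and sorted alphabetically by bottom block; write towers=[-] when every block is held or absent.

towers=[D/B/C; F/E/A] holding=-

step 1 (pickup(B)): towers=[D; F/E/A/C] holding=B
step 2 (stack(B, D)): towers=[D/B; F/E/A/C] holding=-
step 3 (unstack(C, A)): towers=[D/B; F/E/A] holding=C
step 4 (stack(C, B)): towers=[D/B/C; F/E/A] holding=-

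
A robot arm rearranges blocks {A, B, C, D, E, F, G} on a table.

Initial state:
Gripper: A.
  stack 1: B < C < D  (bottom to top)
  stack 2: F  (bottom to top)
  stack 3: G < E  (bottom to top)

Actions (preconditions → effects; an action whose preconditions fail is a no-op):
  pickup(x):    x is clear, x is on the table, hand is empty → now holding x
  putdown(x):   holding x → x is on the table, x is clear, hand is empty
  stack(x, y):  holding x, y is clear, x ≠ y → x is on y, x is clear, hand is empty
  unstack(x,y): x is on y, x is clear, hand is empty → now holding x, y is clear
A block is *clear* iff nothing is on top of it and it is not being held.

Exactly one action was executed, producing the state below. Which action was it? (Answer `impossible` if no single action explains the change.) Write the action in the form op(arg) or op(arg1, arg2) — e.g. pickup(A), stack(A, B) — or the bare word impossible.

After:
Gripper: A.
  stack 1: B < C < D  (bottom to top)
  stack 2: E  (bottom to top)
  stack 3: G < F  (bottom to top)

impossible

target: towers=[B/C/D; E; G/F] holding=A
        putdown(A) → towers=[A; B/C/D; F; G/E] holding=-
       stack(A, F) → towers=[B/C/D; F/A; G/E] holding=-
       stack(A, D) → towers=[B/C/D/A; F; G/E] holding=-
       stack(A, E) → towers=[B/C/D; F; G/E/A] holding=-
none of the 4 applicable actions match → impossible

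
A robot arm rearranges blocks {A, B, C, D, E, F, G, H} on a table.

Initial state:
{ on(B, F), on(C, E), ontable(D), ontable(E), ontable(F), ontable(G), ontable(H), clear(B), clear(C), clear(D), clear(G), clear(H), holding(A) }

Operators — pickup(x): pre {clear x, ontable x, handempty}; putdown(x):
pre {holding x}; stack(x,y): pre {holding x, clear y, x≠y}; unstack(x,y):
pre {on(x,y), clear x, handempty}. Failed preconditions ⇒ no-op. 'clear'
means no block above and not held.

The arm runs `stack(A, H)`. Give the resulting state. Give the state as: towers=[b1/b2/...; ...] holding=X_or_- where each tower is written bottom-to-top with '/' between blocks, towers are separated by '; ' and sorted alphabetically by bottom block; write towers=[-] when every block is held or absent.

before: towers=[D; E/C; F/B; G; H] holding=A
pre[stack(A, H)]: holding(A) ok, clear(H) ok, A≠H ok
all met → apply stack(A, H)
after:  towers=[D; E/C; F/B; G; H/A] holding=-

towers=[D; E/C; F/B; G; H/A] holding=-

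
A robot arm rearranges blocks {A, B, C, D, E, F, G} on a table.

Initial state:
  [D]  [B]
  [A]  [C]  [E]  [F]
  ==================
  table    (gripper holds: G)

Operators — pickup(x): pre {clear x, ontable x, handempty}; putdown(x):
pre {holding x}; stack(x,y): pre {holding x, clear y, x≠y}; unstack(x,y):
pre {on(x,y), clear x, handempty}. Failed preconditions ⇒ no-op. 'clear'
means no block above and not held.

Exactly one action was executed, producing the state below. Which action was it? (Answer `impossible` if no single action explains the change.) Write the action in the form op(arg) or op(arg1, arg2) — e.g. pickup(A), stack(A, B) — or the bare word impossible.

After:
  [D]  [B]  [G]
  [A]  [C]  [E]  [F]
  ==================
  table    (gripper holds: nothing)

target: towers=[A/D; C/B; E/G; F] holding=-
        putdown(G) → towers=[A/D; C/B; E; F; G] holding=-
       stack(G, B) → towers=[A/D; C/B/G; E; F] holding=-
       stack(G, F) → towers=[A/D; C/B; E; F/G] holding=-
       stack(G, D) → towers=[A/D/G; C/B; E; F] holding=-
       stack(G, E) → towers=[A/D; C/B; E/G; F] holding=-  ← match

stack(G, E)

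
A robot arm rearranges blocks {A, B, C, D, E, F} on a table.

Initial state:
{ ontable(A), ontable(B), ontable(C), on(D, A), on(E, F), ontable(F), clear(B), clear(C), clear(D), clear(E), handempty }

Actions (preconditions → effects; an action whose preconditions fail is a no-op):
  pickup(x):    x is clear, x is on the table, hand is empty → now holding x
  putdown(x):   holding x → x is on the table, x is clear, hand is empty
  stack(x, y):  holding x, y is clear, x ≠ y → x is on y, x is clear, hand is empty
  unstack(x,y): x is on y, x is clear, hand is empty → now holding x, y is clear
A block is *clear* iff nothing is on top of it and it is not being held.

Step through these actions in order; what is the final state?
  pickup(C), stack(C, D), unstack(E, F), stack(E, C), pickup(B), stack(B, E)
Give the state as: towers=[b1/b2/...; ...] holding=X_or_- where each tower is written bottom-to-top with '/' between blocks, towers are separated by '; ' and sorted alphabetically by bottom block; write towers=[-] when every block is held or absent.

step 1 (pickup(C)): towers=[A/D; B; F/E] holding=C
step 2 (stack(C, D)): towers=[A/D/C; B; F/E] holding=-
step 3 (unstack(E, F)): towers=[A/D/C; B; F] holding=E
step 4 (stack(E, C)): towers=[A/D/C/E; B; F] holding=-
step 5 (pickup(B)): towers=[A/D/C/E; F] holding=B
step 6 (stack(B, E)): towers=[A/D/C/E/B; F] holding=-

towers=[A/D/C/E/B; F] holding=-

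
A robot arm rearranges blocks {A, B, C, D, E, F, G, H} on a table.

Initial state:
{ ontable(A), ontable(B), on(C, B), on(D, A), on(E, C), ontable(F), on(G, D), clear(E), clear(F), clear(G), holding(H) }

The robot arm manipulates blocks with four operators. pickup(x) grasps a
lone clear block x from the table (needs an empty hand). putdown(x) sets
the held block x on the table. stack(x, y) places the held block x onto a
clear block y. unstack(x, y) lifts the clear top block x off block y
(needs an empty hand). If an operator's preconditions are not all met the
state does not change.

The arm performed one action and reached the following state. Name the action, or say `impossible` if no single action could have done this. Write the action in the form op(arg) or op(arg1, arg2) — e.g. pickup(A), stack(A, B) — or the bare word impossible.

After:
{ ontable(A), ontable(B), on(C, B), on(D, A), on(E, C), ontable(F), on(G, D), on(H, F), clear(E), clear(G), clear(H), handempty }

target: towers=[A/D/G; B/C/E; F/H] holding=-
        putdown(H) → towers=[A/D/G; B/C/E; F; H] holding=-
       stack(H, G) → towers=[A/D/G/H; B/C/E; F] holding=-
       stack(H, E) → towers=[A/D/G; B/C/E/H; F] holding=-
       stack(H, F) → towers=[A/D/G; B/C/E; F/H] holding=-  ← match

stack(H, F)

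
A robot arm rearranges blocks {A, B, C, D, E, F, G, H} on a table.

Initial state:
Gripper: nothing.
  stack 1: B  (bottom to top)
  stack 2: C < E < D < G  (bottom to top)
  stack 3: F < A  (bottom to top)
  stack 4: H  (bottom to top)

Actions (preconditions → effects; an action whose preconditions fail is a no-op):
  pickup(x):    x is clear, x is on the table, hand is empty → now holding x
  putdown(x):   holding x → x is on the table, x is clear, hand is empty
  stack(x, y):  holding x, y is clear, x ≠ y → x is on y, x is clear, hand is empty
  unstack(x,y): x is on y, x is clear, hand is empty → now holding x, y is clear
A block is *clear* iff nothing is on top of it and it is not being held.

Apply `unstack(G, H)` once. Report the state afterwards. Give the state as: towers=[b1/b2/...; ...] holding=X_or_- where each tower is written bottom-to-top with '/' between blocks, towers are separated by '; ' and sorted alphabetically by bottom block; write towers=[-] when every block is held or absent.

towers=[B; C/E/D/G; F/A; H] holding=-

before: towers=[B; C/E/D/G; F/A; H] holding=-
pre[unstack(G, H)]: on(G,H) no, clear(G) yes, handempty yes
on(G,H) unmet → unstack(G, H) is a no-op
after:  towers=[B; C/E/D/G; F/A; H] holding=-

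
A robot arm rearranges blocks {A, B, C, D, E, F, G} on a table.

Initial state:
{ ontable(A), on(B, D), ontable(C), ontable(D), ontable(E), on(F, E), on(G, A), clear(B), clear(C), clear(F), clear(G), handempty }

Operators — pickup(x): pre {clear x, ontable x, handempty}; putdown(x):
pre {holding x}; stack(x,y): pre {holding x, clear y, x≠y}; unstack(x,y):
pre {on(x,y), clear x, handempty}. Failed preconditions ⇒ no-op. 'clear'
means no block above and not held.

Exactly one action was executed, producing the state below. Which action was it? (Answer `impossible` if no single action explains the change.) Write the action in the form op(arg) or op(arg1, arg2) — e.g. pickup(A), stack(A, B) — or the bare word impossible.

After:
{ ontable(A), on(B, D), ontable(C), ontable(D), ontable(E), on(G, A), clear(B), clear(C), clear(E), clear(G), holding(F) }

target: towers=[A/G; C; D/B; E] holding=F
     unstack(B, D) → towers=[A/G; C; D; E/F] holding=B
     unstack(F, E) → towers=[A/G; C; D/B; E] holding=F  ← match
     unstack(G, A) → towers=[A; C; D/B; E/F] holding=G
         pickup(C) → towers=[A/G; D/B; E/F] holding=C

unstack(F, E)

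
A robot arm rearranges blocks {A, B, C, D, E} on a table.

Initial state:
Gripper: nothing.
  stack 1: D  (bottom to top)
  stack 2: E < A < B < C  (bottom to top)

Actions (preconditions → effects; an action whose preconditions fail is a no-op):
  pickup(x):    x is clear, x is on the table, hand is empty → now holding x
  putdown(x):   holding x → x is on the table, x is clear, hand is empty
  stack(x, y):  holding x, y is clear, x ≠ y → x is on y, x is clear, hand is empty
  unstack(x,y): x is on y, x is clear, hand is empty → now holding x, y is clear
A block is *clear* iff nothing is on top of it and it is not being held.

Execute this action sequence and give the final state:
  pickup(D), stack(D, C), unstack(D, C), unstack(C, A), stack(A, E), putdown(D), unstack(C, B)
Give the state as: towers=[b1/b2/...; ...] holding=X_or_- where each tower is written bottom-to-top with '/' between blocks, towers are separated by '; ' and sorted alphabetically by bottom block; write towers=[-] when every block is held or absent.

step 1 (pickup(D)): towers=[E/A/B/C] holding=D
step 2 (stack(D, C)): towers=[E/A/B/C/D] holding=-
step 3 (unstack(D, C)): towers=[E/A/B/C] holding=D
step 4 (unstack(C, A)) [no-op]: towers=[E/A/B/C] holding=D
step 5 (stack(A, E)) [no-op]: towers=[E/A/B/C] holding=D
step 6 (putdown(D)): towers=[D; E/A/B/C] holding=-
step 7 (unstack(C, B)): towers=[D; E/A/B] holding=C

towers=[D; E/A/B] holding=C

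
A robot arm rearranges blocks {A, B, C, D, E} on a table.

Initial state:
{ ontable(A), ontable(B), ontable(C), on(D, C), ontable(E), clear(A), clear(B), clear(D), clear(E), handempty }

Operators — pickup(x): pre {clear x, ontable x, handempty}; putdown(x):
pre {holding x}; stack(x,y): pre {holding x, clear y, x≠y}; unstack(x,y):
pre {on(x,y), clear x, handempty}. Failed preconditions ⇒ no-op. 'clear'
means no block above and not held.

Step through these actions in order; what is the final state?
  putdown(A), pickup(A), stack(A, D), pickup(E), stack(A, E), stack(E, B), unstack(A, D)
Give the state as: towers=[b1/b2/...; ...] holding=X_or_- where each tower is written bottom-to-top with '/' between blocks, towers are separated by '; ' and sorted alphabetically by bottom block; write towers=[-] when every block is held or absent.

towers=[B/E; C/D] holding=A

step 1 (putdown(A)) [no-op]: towers=[A; B; C/D; E] holding=-
step 2 (pickup(A)): towers=[B; C/D; E] holding=A
step 3 (stack(A, D)): towers=[B; C/D/A; E] holding=-
step 4 (pickup(E)): towers=[B; C/D/A] holding=E
step 5 (stack(A, E)) [no-op]: towers=[B; C/D/A] holding=E
step 6 (stack(E, B)): towers=[B/E; C/D/A] holding=-
step 7 (unstack(A, D)): towers=[B/E; C/D] holding=A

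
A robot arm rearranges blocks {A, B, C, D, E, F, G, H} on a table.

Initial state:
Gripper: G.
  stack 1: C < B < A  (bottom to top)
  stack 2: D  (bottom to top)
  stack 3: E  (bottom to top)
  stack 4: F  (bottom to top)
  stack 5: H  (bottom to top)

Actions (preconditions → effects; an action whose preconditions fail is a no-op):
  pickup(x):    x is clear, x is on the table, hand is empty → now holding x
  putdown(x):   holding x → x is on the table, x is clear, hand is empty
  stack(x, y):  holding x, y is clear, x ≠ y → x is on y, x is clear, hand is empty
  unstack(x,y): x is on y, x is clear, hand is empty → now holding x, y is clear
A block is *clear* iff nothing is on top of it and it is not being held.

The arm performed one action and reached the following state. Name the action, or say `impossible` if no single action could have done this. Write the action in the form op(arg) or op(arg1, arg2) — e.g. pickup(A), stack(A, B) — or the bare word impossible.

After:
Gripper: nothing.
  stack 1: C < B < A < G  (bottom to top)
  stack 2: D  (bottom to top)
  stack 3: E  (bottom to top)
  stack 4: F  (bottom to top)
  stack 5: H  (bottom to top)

target: towers=[C/B/A/G; D; E; F; H] holding=-
        putdown(G) → towers=[C/B/A; D; E; F; G; H] holding=-
       stack(G, A) → towers=[C/B/A/G; D; E; F; H] holding=-  ← match
       stack(G, E) → towers=[C/B/A; D; E/G; F; H] holding=-
       stack(G, H) → towers=[C/B/A; D; E; F; H/G] holding=-
       stack(G, F) → towers=[C/B/A; D; E; F/G; H] holding=-
       stack(G, D) → towers=[C/B/A; D/G; E; F; H] holding=-

stack(G, A)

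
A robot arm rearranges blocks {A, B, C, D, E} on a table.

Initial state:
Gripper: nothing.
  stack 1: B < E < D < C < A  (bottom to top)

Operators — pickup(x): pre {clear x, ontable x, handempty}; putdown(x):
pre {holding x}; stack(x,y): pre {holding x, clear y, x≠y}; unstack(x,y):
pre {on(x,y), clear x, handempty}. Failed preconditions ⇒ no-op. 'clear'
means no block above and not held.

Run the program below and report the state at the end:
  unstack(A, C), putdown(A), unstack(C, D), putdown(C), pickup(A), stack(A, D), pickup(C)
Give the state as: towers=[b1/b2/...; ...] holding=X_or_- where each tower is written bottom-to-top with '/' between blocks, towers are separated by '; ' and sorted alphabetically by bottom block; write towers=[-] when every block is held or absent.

step 1 (unstack(A, C)): towers=[B/E/D/C] holding=A
step 2 (putdown(A)): towers=[A; B/E/D/C] holding=-
step 3 (unstack(C, D)): towers=[A; B/E/D] holding=C
step 4 (putdown(C)): towers=[A; B/E/D; C] holding=-
step 5 (pickup(A)): towers=[B/E/D; C] holding=A
step 6 (stack(A, D)): towers=[B/E/D/A; C] holding=-
step 7 (pickup(C)): towers=[B/E/D/A] holding=C

towers=[B/E/D/A] holding=C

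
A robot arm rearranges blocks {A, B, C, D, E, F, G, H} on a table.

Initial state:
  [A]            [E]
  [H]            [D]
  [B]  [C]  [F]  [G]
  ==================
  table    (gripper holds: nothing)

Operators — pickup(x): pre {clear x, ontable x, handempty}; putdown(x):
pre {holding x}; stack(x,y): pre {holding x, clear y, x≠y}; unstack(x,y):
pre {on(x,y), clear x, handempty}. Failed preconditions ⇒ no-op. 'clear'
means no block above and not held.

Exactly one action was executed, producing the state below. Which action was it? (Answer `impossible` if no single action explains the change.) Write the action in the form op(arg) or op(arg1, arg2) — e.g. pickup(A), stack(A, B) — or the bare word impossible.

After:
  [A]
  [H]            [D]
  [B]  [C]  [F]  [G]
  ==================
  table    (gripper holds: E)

unstack(E, D)

target: towers=[B/H/A; C; F; G/D] holding=E
     unstack(A, H) → towers=[B/H; C; F; G/D/E] holding=A
     unstack(E, D) → towers=[B/H/A; C; F; G/D] holding=E  ← match
         pickup(F) → towers=[B/H/A; C; G/D/E] holding=F
         pickup(C) → towers=[B/H/A; F; G/D/E] holding=C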